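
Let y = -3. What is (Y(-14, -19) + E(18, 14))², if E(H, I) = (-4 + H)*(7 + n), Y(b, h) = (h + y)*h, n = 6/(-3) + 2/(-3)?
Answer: 2062096/9 ≈ 2.2912e+5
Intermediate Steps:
n = -8/3 (n = 6*(-⅓) + 2*(-⅓) = -2 - ⅔ = -8/3 ≈ -2.6667)
Y(b, h) = h*(-3 + h) (Y(b, h) = (h - 3)*h = (-3 + h)*h = h*(-3 + h))
E(H, I) = -52/3 + 13*H/3 (E(H, I) = (-4 + H)*(7 - 8/3) = (-4 + H)*(13/3) = -52/3 + 13*H/3)
(Y(-14, -19) + E(18, 14))² = (-19*(-3 - 19) + (-52/3 + (13/3)*18))² = (-19*(-22) + (-52/3 + 78))² = (418 + 182/3)² = (1436/3)² = 2062096/9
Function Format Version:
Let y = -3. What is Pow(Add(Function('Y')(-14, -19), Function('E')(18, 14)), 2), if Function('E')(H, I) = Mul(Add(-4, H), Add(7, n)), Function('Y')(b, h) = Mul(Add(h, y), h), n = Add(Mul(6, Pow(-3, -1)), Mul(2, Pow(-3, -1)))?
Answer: Rational(2062096, 9) ≈ 2.2912e+5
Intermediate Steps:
n = Rational(-8, 3) (n = Add(Mul(6, Rational(-1, 3)), Mul(2, Rational(-1, 3))) = Add(-2, Rational(-2, 3)) = Rational(-8, 3) ≈ -2.6667)
Function('Y')(b, h) = Mul(h, Add(-3, h)) (Function('Y')(b, h) = Mul(Add(h, -3), h) = Mul(Add(-3, h), h) = Mul(h, Add(-3, h)))
Function('E')(H, I) = Add(Rational(-52, 3), Mul(Rational(13, 3), H)) (Function('E')(H, I) = Mul(Add(-4, H), Add(7, Rational(-8, 3))) = Mul(Add(-4, H), Rational(13, 3)) = Add(Rational(-52, 3), Mul(Rational(13, 3), H)))
Pow(Add(Function('Y')(-14, -19), Function('E')(18, 14)), 2) = Pow(Add(Mul(-19, Add(-3, -19)), Add(Rational(-52, 3), Mul(Rational(13, 3), 18))), 2) = Pow(Add(Mul(-19, -22), Add(Rational(-52, 3), 78)), 2) = Pow(Add(418, Rational(182, 3)), 2) = Pow(Rational(1436, 3), 2) = Rational(2062096, 9)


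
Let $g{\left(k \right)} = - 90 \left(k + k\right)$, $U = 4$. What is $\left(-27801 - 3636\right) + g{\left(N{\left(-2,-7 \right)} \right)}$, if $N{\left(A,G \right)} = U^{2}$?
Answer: $-34317$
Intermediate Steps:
$N{\left(A,G \right)} = 16$ ($N{\left(A,G \right)} = 4^{2} = 16$)
$g{\left(k \right)} = - 180 k$ ($g{\left(k \right)} = - 90 \cdot 2 k = - 180 k$)
$\left(-27801 - 3636\right) + g{\left(N{\left(-2,-7 \right)} \right)} = \left(-27801 - 3636\right) - 2880 = -31437 - 2880 = -34317$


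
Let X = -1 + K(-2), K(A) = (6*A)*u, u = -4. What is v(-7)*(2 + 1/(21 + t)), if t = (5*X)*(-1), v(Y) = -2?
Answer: -427/107 ≈ -3.9907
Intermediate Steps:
K(A) = -24*A (K(A) = (6*A)*(-4) = -24*A)
X = 47 (X = -1 - 24*(-2) = -1 + 48 = 47)
t = -235 (t = (5*47)*(-1) = 235*(-1) = -235)
v(-7)*(2 + 1/(21 + t)) = -2*(2 + 1/(21 - 235)) = -2*(2 + 1/(-214)) = -2*(2 - 1/214) = -2*427/214 = -427/107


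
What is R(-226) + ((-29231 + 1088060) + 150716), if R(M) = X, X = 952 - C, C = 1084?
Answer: 1209413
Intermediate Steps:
X = -132 (X = 952 - 1*1084 = 952 - 1084 = -132)
R(M) = -132
R(-226) + ((-29231 + 1088060) + 150716) = -132 + ((-29231 + 1088060) + 150716) = -132 + (1058829 + 150716) = -132 + 1209545 = 1209413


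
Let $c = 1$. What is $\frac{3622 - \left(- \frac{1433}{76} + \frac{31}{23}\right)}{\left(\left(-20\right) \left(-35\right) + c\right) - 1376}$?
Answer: $- \frac{6361859}{1179900} \approx -5.3919$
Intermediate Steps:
$\frac{3622 - \left(- \frac{1433}{76} + \frac{31}{23}\right)}{\left(\left(-20\right) \left(-35\right) + c\right) - 1376} = \frac{3622 - \left(- \frac{1433}{76} + \frac{31}{23}\right)}{\left(\left(-20\right) \left(-35\right) + 1\right) - 1376} = \frac{3622 - - \frac{30603}{1748}}{\left(700 + 1\right) - 1376} = \frac{3622 + \left(\frac{1433}{76} - \frac{31}{23}\right)}{701 - 1376} = \frac{3622 + \frac{30603}{1748}}{-675} = \frac{6361859}{1748} \left(- \frac{1}{675}\right) = - \frac{6361859}{1179900}$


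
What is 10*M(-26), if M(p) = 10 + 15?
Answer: 250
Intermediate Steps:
M(p) = 25
10*M(-26) = 10*25 = 250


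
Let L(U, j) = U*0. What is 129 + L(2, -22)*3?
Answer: 129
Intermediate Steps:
L(U, j) = 0
129 + L(2, -22)*3 = 129 + 0*3 = 129 + 0 = 129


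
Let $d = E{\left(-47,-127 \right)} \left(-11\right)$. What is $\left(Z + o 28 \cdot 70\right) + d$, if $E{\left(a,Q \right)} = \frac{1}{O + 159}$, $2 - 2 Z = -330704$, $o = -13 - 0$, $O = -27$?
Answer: $\frac{1678475}{12} \approx 1.3987 \cdot 10^{5}$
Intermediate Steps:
$o = -13$ ($o = -13 + 0 = -13$)
$Z = 165353$ ($Z = 1 - -165352 = 1 + 165352 = 165353$)
$E{\left(a,Q \right)} = \frac{1}{132}$ ($E{\left(a,Q \right)} = \frac{1}{-27 + 159} = \frac{1}{132}$)
$d = - \frac{1}{12}$ ($d = \frac{1}{132} \left(-11\right) = - \frac{1}{12} \approx -0.083333$)
$\left(Z + o 28 \cdot 70\right) + d = \left(165353 + \left(-13\right) 28 \cdot 70\right) - \frac{1}{12} = \left(165353 - 25480\right) - \frac{1}{12} = 139873 - \frac{1}{12} = \frac{1678475}{12}$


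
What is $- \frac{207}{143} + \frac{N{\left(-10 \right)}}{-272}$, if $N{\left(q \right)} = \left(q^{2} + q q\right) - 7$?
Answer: $- \frac{83903}{38896} \approx -2.1571$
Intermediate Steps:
$N{\left(q \right)} = -7 + 2 q^{2}$ ($N{\left(q \right)} = \left(q^{2} + q^{2}\right) - 7 = 2 q^{2} - 7 = -7 + 2 q^{2}$)
$- \frac{207}{143} + \frac{N{\left(-10 \right)}}{-272} = - \frac{207}{143} + \frac{-7 + 2 \left(-10\right)^{2}}{-272} = \left(-207\right) \frac{1}{143} + \left(-7 + 2 \cdot 100\right) \left(- \frac{1}{272}\right) = - \frac{207}{143} + \left(-7 + 200\right) \left(- \frac{1}{272}\right) = - \frac{207}{143} + 193 \left(- \frac{1}{272}\right) = - \frac{207}{143} - \frac{193}{272} = - \frac{83903}{38896}$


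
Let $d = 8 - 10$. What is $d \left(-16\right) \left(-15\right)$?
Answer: $-480$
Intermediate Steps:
$d = -2$
$d \left(-16\right) \left(-15\right) = \left(-2\right) \left(-16\right) \left(-15\right) = 32 \left(-15\right) = -480$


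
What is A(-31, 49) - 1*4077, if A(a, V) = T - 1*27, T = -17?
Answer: -4121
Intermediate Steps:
A(a, V) = -44 (A(a, V) = -17 - 1*27 = -17 - 27 = -44)
A(-31, 49) - 1*4077 = -44 - 1*4077 = -44 - 4077 = -4121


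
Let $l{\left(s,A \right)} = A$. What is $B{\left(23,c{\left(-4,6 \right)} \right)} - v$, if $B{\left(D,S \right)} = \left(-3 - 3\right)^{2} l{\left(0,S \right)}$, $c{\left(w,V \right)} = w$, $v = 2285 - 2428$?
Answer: $-1$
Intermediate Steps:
$v = -143$
$B{\left(D,S \right)} = 36 S$ ($B{\left(D,S \right)} = \left(-3 - 3\right)^{2} S = \left(-6\right)^{2} S = 36 S$)
$B{\left(23,c{\left(-4,6 \right)} \right)} - v = 36 \left(-4\right) - -143 = -144 + 143 = -1$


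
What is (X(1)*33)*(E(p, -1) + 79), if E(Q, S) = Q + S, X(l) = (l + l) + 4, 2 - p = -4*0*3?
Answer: 15840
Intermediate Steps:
p = 2 (p = 2 - (-4*0)*3 = 2 - 0*3 = 2 - 1*0 = 2 + 0 = 2)
X(l) = 4 + 2*l (X(l) = 2*l + 4 = 4 + 2*l)
(X(1)*33)*(E(p, -1) + 79) = ((4 + 2*1)*33)*((2 - 1) + 79) = ((4 + 2)*33)*(1 + 79) = (6*33)*80 = 198*80 = 15840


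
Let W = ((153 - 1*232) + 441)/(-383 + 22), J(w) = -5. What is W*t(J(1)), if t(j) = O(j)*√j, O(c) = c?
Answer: 1810*I*√5/361 ≈ 11.211*I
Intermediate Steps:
W = -362/361 (W = ((153 - 232) + 441)/(-361) = (-79 + 441)*(-1/361) = 362*(-1/361) = -362/361 ≈ -1.0028)
t(j) = j^(3/2) (t(j) = j*√j = j^(3/2))
W*t(J(1)) = -(-1810)*I*√5/361 = 1810*I*√5/361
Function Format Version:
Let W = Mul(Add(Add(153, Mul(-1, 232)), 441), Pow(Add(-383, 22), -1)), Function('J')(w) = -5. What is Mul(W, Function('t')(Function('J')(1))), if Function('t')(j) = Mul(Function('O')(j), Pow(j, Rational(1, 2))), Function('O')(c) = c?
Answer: Mul(Rational(1810, 361), I, Pow(5, Rational(1, 2))) ≈ Mul(11.211, I)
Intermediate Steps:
W = Rational(-362, 361) (W = Mul(Add(Add(153, -232), 441), Pow(-361, -1)) = Mul(Add(-79, 441), Rational(-1, 361)) = Mul(362, Rational(-1, 361)) = Rational(-362, 361) ≈ -1.0028)
Function('t')(j) = Pow(j, Rational(3, 2)) (Function('t')(j) = Mul(j, Pow(j, Rational(1, 2))) = Pow(j, Rational(3, 2)))
Mul(W, Function('t')(Function('J')(1))) = Mul(Rational(-362, 361), Pow(-5, Rational(3, 2))) = Mul(Rational(-362, 361), Mul(-5, I, Pow(5, Rational(1, 2)))) = Mul(Rational(1810, 361), I, Pow(5, Rational(1, 2)))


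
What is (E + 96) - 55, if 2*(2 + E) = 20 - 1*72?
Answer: 13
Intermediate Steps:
E = -28 (E = -2 + (20 - 1*72)/2 = -2 + (20 - 72)/2 = -2 + (½)*(-52) = -2 - 26 = -28)
(E + 96) - 55 = (-28 + 96) - 55 = 68 - 55 = 13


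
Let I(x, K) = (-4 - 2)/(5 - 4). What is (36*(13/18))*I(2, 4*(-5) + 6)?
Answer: -156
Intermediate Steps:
I(x, K) = -6 (I(x, K) = -6/1 = -6*1 = -6)
(36*(13/18))*I(2, 4*(-5) + 6) = (36*(13/18))*(-6) = 26*(-6) = -156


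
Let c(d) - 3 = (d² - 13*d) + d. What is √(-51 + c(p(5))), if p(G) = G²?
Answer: √277 ≈ 16.643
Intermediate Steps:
c(d) = 3 + d² - 12*d (c(d) = 3 + ((d² - 13*d) + d) = 3 + (d² - 12*d) = 3 + d² - 12*d)
√(-51 + c(p(5))) = √(-51 + (3 + (5²)² - 12*5²)) = √(-51 + (3 + 25² - 12*25)) = √(-51 + (3 + 625 - 300)) = √(-51 + 328) = √277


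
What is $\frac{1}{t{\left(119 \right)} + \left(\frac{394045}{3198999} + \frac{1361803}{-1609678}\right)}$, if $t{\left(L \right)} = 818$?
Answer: $\frac{5149358312322}{4208452978611709} \approx 0.0012236$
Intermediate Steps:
$\frac{1}{t{\left(119 \right)} + \left(\frac{394045}{3198999} + \frac{1361803}{-1609678}\right)} = \frac{1}{818 + \left(\frac{394045}{3198999} + \frac{1361803}{-1609678}\right)} = \frac{1}{818 + \left(394045 \cdot \frac{1}{3198999} + 1361803 \left(- \frac{1}{1609678}\right)\right)} = \frac{1}{818 + \left(\frac{394045}{3198999} - \frac{1361803}{1609678}\right)} = \frac{1}{818 - \frac{3722120867687}{5149358312322}} = \frac{1}{\frac{4208452978611709}{5149358312322}} = \frac{5149358312322}{4208452978611709}$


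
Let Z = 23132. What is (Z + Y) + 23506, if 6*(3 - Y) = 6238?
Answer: 136804/3 ≈ 45601.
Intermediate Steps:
Y = -3110/3 (Y = 3 - ⅙*6238 = 3 - 3119/3 = -3110/3 ≈ -1036.7)
(Z + Y) + 23506 = (23132 - 3110/3) + 23506 = 66286/3 + 23506 = 136804/3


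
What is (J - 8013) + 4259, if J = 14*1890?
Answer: 22706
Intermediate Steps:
J = 26460
(J - 8013) + 4259 = (26460 - 8013) + 4259 = 18447 + 4259 = 22706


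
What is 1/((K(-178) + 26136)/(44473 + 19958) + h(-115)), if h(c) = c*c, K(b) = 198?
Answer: 7159/94680701 ≈ 7.5612e-5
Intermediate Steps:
h(c) = c²
1/((K(-178) + 26136)/(44473 + 19958) + h(-115)) = 1/((198 + 26136)/(44473 + 19958) + (-115)²) = 1/(26334/64431 + 13225) = 1/(26334*(1/64431) + 13225) = 1/(2926/7159 + 13225) = 1/(94680701/7159) = 7159/94680701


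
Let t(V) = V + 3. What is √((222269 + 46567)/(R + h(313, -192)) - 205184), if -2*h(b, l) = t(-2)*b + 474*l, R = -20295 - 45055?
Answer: 2*I*√9122166341610/13335 ≈ 452.99*I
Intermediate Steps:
t(V) = 3 + V
R = -65350
h(b, l) = -237*l - b/2 (h(b, l) = -((3 - 2)*b + 474*l)/2 = -(1*b + 474*l)/2 = -(b + 474*l)/2 = -237*l - b/2)
√((222269 + 46567)/(R + h(313, -192)) - 205184) = √((222269 + 46567)/(-65350 + (-237*(-192) - ½*313)) - 205184) = √(268836/(-65350 + (45504 - 313/2)) - 205184) = √(268836/(-65350 + 90695/2) - 205184) = √(268836/(-40005/2) - 205184) = √(268836*(-2/40005) - 205184) = √(-179224/13335 - 205184) = √(-2736307864/13335) = 2*I*√9122166341610/13335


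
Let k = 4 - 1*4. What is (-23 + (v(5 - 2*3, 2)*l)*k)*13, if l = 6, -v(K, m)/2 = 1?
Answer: -299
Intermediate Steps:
v(K, m) = -2 (v(K, m) = -2*1 = -2)
k = 0 (k = 4 - 4 = 0)
(-23 + (v(5 - 2*3, 2)*l)*k)*13 = (-23 - 2*6*0)*13 = (-23 - 12*0)*13 = (-23 + 0)*13 = -23*13 = -299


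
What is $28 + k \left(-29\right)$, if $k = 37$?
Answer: $-1045$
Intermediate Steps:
$28 + k \left(-29\right) = 28 + 37 \left(-29\right) = 28 - 1073 = -1045$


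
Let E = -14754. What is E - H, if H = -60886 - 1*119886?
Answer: 166018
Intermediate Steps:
H = -180772 (H = -60886 - 119886 = -180772)
E - H = -14754 - 1*(-180772) = -14754 + 180772 = 166018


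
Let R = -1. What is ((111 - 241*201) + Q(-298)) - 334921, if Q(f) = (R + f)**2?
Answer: -293850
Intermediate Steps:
Q(f) = (-1 + f)**2
((111 - 241*201) + Q(-298)) - 334921 = ((111 - 241*201) + (-1 - 298)**2) - 334921 = ((111 - 48441) + (-299)**2) - 334921 = (-48330 + 89401) - 334921 = 41071 - 334921 = -293850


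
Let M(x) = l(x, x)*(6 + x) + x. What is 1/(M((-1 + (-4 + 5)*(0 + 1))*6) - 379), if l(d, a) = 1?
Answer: -1/373 ≈ -0.0026810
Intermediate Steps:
M(x) = 6 + 2*x (M(x) = 1*(6 + x) + x = (6 + x) + x = 6 + 2*x)
1/(M((-1 + (-4 + 5)*(0 + 1))*6) - 379) = 1/((6 + 2*((-1 + (-4 + 5)*(0 + 1))*6)) - 379) = 1/((6 + 2*((-1 + 1*1)*6)) - 379) = 1/((6 + 2*((-1 + 1)*6)) - 379) = 1/((6 + 2*(0*6)) - 379) = 1/((6 + 2*0) - 379) = 1/((6 + 0) - 379) = 1/(6 - 379) = 1/(-373) = -1/373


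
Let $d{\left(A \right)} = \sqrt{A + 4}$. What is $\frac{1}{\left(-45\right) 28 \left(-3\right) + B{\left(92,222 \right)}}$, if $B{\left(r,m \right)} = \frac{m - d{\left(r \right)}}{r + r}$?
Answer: $\frac{10668044}{40338077539} + \frac{184 \sqrt{6}}{121014232617} \approx 0.00026447$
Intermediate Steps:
$d{\left(A \right)} = \sqrt{4 + A}$
$B{\left(r,m \right)} = \frac{m - \sqrt{4 + r}}{2 r}$ ($B{\left(r,m \right)} = \frac{m - \sqrt{4 + r}}{r + r} = \frac{m - \sqrt{4 + r}}{2 r}$)
$\frac{1}{\left(-45\right) 28 \left(-3\right) + B{\left(92,222 \right)}} = \frac{1}{\left(-45\right) 28 \left(-3\right) + \frac{222 - \sqrt{4 + 92}}{2 \cdot 92}} = \frac{1}{\left(-1260\right) \left(-3\right) + \frac{1}{2} \cdot \frac{1}{92} \left(222 - \sqrt{96}\right)} = \frac{1}{3780 + \frac{1}{2} \cdot \frac{1}{92} \left(222 - 4 \sqrt{6}\right)} = \frac{1}{3780 + \left(\frac{111}{92} - \frac{\sqrt{6}}{46}\right)} = \frac{1}{\frac{347871}{92} - \frac{\sqrt{6}}{46}}$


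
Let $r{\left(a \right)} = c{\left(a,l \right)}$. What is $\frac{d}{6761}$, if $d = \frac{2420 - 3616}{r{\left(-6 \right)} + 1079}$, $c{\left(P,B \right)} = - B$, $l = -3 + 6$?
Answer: $- \frac{299}{1818709} \approx -0.0001644$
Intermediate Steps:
$l = 3$
$r{\left(a \right)} = -3$ ($r{\left(a \right)} = \left(-1\right) 3 = -3$)
$d = - \frac{299}{269}$ ($d = \frac{2420 - 3616}{-3 + 1079} = - \frac{1196}{1076} = \left(-1196\right) \frac{1}{1076} = - \frac{299}{269} \approx -1.1115$)
$\frac{d}{6761} = - \frac{299}{269 \cdot 6761} = \left(- \frac{299}{269}\right) \frac{1}{6761} = - \frac{299}{1818709}$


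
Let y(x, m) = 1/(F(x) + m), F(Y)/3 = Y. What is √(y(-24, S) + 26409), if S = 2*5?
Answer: √101516134/62 ≈ 162.51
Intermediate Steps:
S = 10
F(Y) = 3*Y
y(x, m) = 1/(m + 3*x) (y(x, m) = 1/(3*x + m) = 1/(m + 3*x))
√(y(-24, S) + 26409) = √(1/(10 + 3*(-24)) + 26409) = √(1/(10 - 72) + 26409) = √(1/(-62) + 26409) = √(-1/62 + 26409) = √(1637357/62) = √101516134/62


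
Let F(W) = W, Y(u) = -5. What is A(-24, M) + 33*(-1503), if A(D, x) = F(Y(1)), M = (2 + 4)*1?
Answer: -49604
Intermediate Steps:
M = 6 (M = 6*1 = 6)
A(D, x) = -5
A(-24, M) + 33*(-1503) = -5 + 33*(-1503) = -5 - 49599 = -49604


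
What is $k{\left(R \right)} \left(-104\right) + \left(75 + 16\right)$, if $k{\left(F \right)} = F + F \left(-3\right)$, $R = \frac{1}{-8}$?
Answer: $65$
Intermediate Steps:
$R = - \frac{1}{8} \approx -0.125$
$k{\left(F \right)} = - 2 F$ ($k{\left(F \right)} = F - 3 F = - 2 F$)
$k{\left(R \right)} \left(-104\right) + \left(75 + 16\right) = \left(-2\right) \left(- \frac{1}{8}\right) \left(-104\right) + \left(75 + 16\right) = \frac{1}{4} \left(-104\right) + 91 = -26 + 91 = 65$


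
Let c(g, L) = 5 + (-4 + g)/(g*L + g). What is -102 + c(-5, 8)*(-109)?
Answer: -3344/5 ≈ -668.80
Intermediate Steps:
c(g, L) = 5 + (-4 + g)/(g + L*g) (c(g, L) = 5 + (-4 + g)/(L*g + g) = 5 + (-4 + g)/(g + L*g))
-102 + c(-5, 8)*(-109) = -102 + ((-4 + 6*(-5) + 5*8*(-5))/((-5)*(1 + 8)))*(-109) = -102 - ⅕*(-4 - 30 - 200)/9*(-109) = -102 - ⅕*⅑*(-234)*(-109) = -102 + (26/5)*(-109) = -102 - 2834/5 = -3344/5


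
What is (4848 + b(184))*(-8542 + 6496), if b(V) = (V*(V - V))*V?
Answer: -9919008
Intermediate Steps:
b(V) = 0 (b(V) = (V*0)*V = 0*V = 0)
(4848 + b(184))*(-8542 + 6496) = (4848 + 0)*(-8542 + 6496) = 4848*(-2046) = -9919008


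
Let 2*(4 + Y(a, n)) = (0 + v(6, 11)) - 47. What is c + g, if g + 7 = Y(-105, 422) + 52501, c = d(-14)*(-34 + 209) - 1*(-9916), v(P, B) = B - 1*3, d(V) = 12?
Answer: 128973/2 ≈ 64487.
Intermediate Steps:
v(P, B) = -3 + B (v(P, B) = B - 3 = -3 + B)
Y(a, n) = -47/2 (Y(a, n) = -4 + ((0 + (-3 + 11)) - 47)/2 = -4 + ((0 + 8) - 47)/2 = -4 + (8 - 47)/2 = -4 + (½)*(-39) = -4 - 39/2 = -47/2)
c = 12016 (c = 12*(-34 + 209) - 1*(-9916) = 12*175 + 9916 = 2100 + 9916 = 12016)
g = 104941/2 (g = -7 + (-47/2 + 52501) = -7 + 104955/2 = 104941/2 ≈ 52471.)
c + g = 12016 + 104941/2 = 128973/2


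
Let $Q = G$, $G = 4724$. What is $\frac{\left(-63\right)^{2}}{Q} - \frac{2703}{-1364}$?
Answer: $\frac{1136418}{402721} \approx 2.8218$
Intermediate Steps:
$Q = 4724$
$\frac{\left(-63\right)^{2}}{Q} - \frac{2703}{-1364} = \frac{\left(-63\right)^{2}}{4724} - \frac{2703}{-1364} = 3969 \cdot \frac{1}{4724} - - \frac{2703}{1364} = \frac{3969}{4724} + \frac{2703}{1364} = \frac{1136418}{402721}$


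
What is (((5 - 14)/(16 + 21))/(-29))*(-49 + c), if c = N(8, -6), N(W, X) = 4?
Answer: -405/1073 ≈ -0.37745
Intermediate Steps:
c = 4
(((5 - 14)/(16 + 21))/(-29))*(-49 + c) = (((5 - 14)/(16 + 21))/(-29))*(-49 + 4) = (-9/37*(-1/29))*(-45) = (-9*1/37*(-1/29))*(-45) = -9/37*(-1/29)*(-45) = (9/1073)*(-45) = -405/1073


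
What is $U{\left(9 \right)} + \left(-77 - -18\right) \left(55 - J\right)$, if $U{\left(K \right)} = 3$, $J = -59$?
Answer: $-6723$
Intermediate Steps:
$U{\left(9 \right)} + \left(-77 - -18\right) \left(55 - J\right) = 3 + \left(-77 - -18\right) \left(55 - -59\right) = 3 + \left(-77 + 18\right) \left(55 + 59\right) = 3 - 6726 = -6723$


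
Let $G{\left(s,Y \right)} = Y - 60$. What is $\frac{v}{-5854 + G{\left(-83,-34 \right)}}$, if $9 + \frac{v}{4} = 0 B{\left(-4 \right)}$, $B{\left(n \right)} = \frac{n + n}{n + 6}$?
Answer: $\frac{9}{1487} \approx 0.0060525$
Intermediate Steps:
$G{\left(s,Y \right)} = -60 + Y$
$B{\left(n \right)} = \frac{2 n}{6 + n}$
$v = -36$ ($v = -36 + 4 \cdot 0 \cdot 2 \left(-4\right) \frac{1}{6 - 4} = -36 + 4 \cdot 0 \cdot 2 \left(-4\right) \frac{1}{2} = -36 + 4 \cdot 0 \left(-4\right) = -36 + 4 \cdot 0 = -36 + 0 = -36$)
$\frac{v}{-5854 + G{\left(-83,-34 \right)}} = - \frac{36}{-5854 - 94} = - \frac{36}{-5948} = \left(-36\right) \left(- \frac{1}{5948}\right) = \frac{9}{1487}$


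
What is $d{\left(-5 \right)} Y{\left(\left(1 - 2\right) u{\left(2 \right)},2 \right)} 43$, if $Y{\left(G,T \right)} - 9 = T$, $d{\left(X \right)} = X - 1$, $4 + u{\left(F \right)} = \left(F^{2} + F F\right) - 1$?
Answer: $-2838$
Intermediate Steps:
$u{\left(F \right)} = -5 + 2 F^{2}$ ($u{\left(F \right)} = -4 - \left(1 - F^{2} - F F\right) = -4 + \left(\left(F^{2} + F^{2}\right) - 1\right) = -4 + \left(2 F^{2} - 1\right) = -4 + \left(-1 + 2 F^{2}\right) = -5 + 2 F^{2}$)
$d{\left(X \right)} = -1 + X$ ($d{\left(X \right)} = X - 1 = -1 + X$)
$Y{\left(G,T \right)} = 9 + T$
$d{\left(-5 \right)} Y{\left(\left(1 - 2\right) u{\left(2 \right)},2 \right)} 43 = \left(-1 - 5\right) \left(9 + 2\right) 43 = \left(-6\right) 11 \cdot 43 = \left(-66\right) 43 = -2838$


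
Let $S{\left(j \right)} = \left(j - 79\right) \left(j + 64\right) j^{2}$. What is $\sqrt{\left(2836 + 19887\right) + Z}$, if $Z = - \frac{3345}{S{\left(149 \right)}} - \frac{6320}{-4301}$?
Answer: $\frac{\sqrt{9220998313153829057086}}{637003906} \approx 150.75$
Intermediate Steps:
$S{\left(j \right)} = j^{2} \left(-79 + j\right) \left(64 + j\right)$ ($S{\left(j \right)} = \left(-79 + j\right) \left(64 + j\right) j^{2} = j^{2} \left(-79 + j\right) \left(64 + j\right)$)
$Z = \frac{139467498957}{94913581994}$ ($Z = - \frac{3345}{149^{2} \left(-5056 + 149^{2} - 2235\right)} - \frac{6320}{-4301} = - \frac{3345}{22201 \left(-5056 + 22201 - 2235\right)} - - \frac{6320}{4301} = - \frac{3345}{22201 \cdot 14910} + \frac{6320}{4301} = - \frac{3345}{331016910} + \frac{6320}{4301} = \left(-3345\right) \frac{1}{331016910} + \frac{6320}{4301} = - \frac{223}{22067794} + \frac{6320}{4301} = \frac{139467498957}{94913581994} \approx 1.4694$)
$\sqrt{\left(2836 + 19887\right) + Z} = \sqrt{\left(2836 + 19887\right) + \frac{139467498957}{94913581994}} = \sqrt{22723 + \frac{139467498957}{94913581994}} = \sqrt{\frac{2156860791148619}{94913581994}} = \frac{\sqrt{9220998313153829057086}}{637003906}$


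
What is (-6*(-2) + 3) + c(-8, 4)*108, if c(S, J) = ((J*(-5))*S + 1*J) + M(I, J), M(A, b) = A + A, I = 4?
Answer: 18591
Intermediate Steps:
M(A, b) = 2*A
c(S, J) = 8 + J - 5*J*S (c(S, J) = ((J*(-5))*S + 1*J) + 2*4 = ((-5*J)*S + J) + 8 = (-5*J*S + J) + 8 = (J - 5*J*S) + 8 = 8 + J - 5*J*S)
(-6*(-2) + 3) + c(-8, 4)*108 = (-6*(-2) + 3) + (8 + 4 - 5*4*(-8))*108 = (12 + 3) + (8 + 4 + 160)*108 = 15 + 172*108 = 15 + 18576 = 18591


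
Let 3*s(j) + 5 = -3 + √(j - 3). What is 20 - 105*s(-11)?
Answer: 300 - 35*I*√14 ≈ 300.0 - 130.96*I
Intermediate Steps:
s(j) = -8/3 + √(-3 + j)/3 (s(j) = -5/3 + (-3 + √(j - 3))/3 = -5/3 + (-3 + √(-3 + j))/3 = -5/3 + (-1 + √(-3 + j)/3) = -8/3 + √(-3 + j)/3)
20 - 105*s(-11) = 20 - 105*(-8/3 + √(-3 - 11)/3) = 20 - 105*(-8/3 + √(-14)/3) = 20 - 105*(-8/3 + (I*√14)/3) = 20 - 105*(-8/3 + I*√14/3) = 20 + (280 - 35*I*√14) = 300 - 35*I*√14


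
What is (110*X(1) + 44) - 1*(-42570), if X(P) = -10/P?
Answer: 41514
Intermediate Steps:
(110*X(1) + 44) - 1*(-42570) = (110*(-10/1) + 44) - 1*(-42570) = (110*(-10*1) + 44) + 42570 = (110*(-10) + 44) + 42570 = (-1100 + 44) + 42570 = -1056 + 42570 = 41514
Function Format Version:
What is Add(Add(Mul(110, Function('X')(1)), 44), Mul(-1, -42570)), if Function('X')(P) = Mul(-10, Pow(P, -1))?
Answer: 41514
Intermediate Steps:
Add(Add(Mul(110, Function('X')(1)), 44), Mul(-1, -42570)) = Add(Add(Mul(110, Mul(-10, Pow(1, -1))), 44), Mul(-1, -42570)) = Add(Add(Mul(110, Mul(-10, 1)), 44), 42570) = Add(Add(Mul(110, -10), 44), 42570) = Add(Add(-1100, 44), 42570) = Add(-1056, 42570) = 41514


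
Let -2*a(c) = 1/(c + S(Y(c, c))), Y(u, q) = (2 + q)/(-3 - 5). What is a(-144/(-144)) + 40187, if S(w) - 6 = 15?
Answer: 1768227/44 ≈ 40187.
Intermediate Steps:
Y(u, q) = -1/4 - q/8 (Y(u, q) = (2 + q)/(-8) = (2 + q)*(-1/8) = -1/4 - q/8)
S(w) = 21 (S(w) = 6 + 15 = 21)
a(c) = -1/(2*(21 + c)) (a(c) = -1/(2*(c + 21)) = -1/(2*(21 + c)))
a(-144/(-144)) + 40187 = -1/(42 + 2*(-144/(-144))) + 40187 = -1/(42 + 2*(-144*(-1/144))) + 40187 = -1/(42 + 2*1) + 40187 = -1/(42 + 2) + 40187 = -1/44 + 40187 = 1768227/44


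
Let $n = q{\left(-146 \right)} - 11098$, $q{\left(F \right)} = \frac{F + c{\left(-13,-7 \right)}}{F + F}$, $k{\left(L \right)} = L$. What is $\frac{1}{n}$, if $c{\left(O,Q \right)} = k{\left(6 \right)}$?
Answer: $- \frac{73}{810119} \approx -9.011 \cdot 10^{-5}$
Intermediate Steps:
$c{\left(O,Q \right)} = 6$
$q{\left(F \right)} = \frac{6 + F}{2 F}$ ($q{\left(F \right)} = \frac{F + 6}{F + F} = \frac{6 + F}{2 F}$)
$n = - \frac{810119}{73}$ ($n = \frac{6 - 146}{2 \left(-146\right)} - 11098 = \frac{1}{2} \left(- \frac{1}{146}\right) \left(-140\right) - 11098 = \frac{35}{73} - 11098 = - \frac{810119}{73} \approx -11098.0$)
$\frac{1}{n} = \frac{1}{- \frac{810119}{73}} = - \frac{73}{810119}$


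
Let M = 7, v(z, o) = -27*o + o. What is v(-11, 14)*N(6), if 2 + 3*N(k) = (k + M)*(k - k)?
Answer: 728/3 ≈ 242.67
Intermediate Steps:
v(z, o) = -26*o
N(k) = -⅔ (N(k) = -⅔ + ((k + 7)*(k - k))/3 = -⅔ + ((7 + k)*0)/3 = -⅔ + (⅓)*0 = -⅔ + 0 = -⅔)
v(-11, 14)*N(6) = -26*14*(-⅔) = -364*(-⅔) = 728/3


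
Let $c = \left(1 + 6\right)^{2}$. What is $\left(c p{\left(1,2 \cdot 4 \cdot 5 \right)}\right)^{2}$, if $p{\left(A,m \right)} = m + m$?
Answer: $15366400$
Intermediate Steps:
$p{\left(A,m \right)} = 2 m$
$c = 49$ ($c = 7^{2} = 49$)
$\left(c p{\left(1,2 \cdot 4 \cdot 5 \right)}\right)^{2} = \left(49 \cdot 2 \cdot 2 \cdot 4 \cdot 5\right)^{2} = \left(49 \cdot 2 \cdot 8 \cdot 5\right)^{2} = \left(49 \cdot 2 \cdot 40\right)^{2} = \left(49 \cdot 80\right)^{2} = 3920^{2} = 15366400$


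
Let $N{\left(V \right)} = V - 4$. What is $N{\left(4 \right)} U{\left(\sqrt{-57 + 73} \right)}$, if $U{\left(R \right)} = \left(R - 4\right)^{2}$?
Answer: $0$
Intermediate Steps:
$N{\left(V \right)} = -4 + V$
$U{\left(R \right)} = \left(-4 + R\right)^{2}$
$N{\left(4 \right)} U{\left(\sqrt{-57 + 73} \right)} = \left(-4 + 4\right) \left(-4 + \sqrt{-57 + 73}\right)^{2} = 0 \left(-4 + \sqrt{16}\right)^{2} = 0 \left(-4 + 4\right)^{2} = 0 \cdot 0^{2} = 0 \cdot 0 = 0$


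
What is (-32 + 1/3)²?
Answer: 9025/9 ≈ 1002.8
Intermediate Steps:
(-32 + 1/3)² = (-32 + ⅓)² = (-95/3)² = 9025/9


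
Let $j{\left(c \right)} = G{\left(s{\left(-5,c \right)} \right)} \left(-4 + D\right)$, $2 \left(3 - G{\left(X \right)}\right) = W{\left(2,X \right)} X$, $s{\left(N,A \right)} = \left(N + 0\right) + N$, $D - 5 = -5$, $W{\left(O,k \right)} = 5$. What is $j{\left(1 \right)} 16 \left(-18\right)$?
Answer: $32256$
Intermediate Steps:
$D = 0$ ($D = 5 - 5 = 0$)
$s{\left(N,A \right)} = 2 N$ ($s{\left(N,A \right)} = N + N = 2 N$)
$G{\left(X \right)} = 3 - \frac{5 X}{2}$
$j{\left(c \right)} = -112$ ($j{\left(c \right)} = \left(3 - \frac{5 \cdot 2 \left(-5\right)}{2}\right) \left(-4 + 0\right) = \left(3 - -25\right) \left(-4\right) = \left(3 + 25\right) \left(-4\right) = 28 \left(-4\right) = -112$)
$j{\left(1 \right)} 16 \left(-18\right) = \left(-112\right) 16 \left(-18\right) = \left(-1792\right) \left(-18\right) = 32256$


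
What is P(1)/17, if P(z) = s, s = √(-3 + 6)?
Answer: √3/17 ≈ 0.10189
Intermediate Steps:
s = √3 ≈ 1.7320
P(z) = √3
P(1)/17 = √3/17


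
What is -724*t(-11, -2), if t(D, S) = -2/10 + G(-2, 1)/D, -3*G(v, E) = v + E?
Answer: 27512/165 ≈ 166.74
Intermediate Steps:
G(v, E) = -E/3 - v/3 (G(v, E) = -(v + E)/3 = -(E + v)/3 = -E/3 - v/3)
t(D, S) = -⅕ + 1/(3*D) (t(D, S) = -2/10 + (-⅓*1 - ⅓*(-2))/D = -2*⅒ + (-⅓ + ⅔)/D = -⅕ + 1/(3*D))
-724*t(-11, -2) = -724*(5 - 3*(-11))/(15*(-11)) = -724*(-1)*(5 + 33)/(15*11) = -724*(-1)*38/(15*11) = -724*(-38/165) = 27512/165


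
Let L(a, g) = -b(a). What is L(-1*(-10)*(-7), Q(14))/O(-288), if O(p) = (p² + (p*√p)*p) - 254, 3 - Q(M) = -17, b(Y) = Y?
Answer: 1447075/497048322817 - 17418240*I*√2/497048322817 ≈ 2.9113e-6 - 4.9559e-5*I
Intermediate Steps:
Q(M) = 20 (Q(M) = 3 - 1*(-17) = 3 + 17 = 20)
L(a, g) = -a
O(p) = -254 + p² + p^(5/2) (O(p) = (p² + p^(3/2)*p) - 254 = (p² + p^(5/2)) - 254 = -254 + p² + p^(5/2))
L(-1*(-10)*(-7), Q(14))/O(-288) = (-(-1*(-10))*(-7))/(-254 + (-288)² + (-288)^(5/2)) = (-10*(-7))/(-254 + 82944 + 995328*I*√2) = (-1*(-70))/(82690 + 995328*I*√2) = 70/(82690 + 995328*I*√2)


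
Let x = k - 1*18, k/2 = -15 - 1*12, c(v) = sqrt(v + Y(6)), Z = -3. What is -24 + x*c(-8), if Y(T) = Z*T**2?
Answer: -24 - 144*I*sqrt(29) ≈ -24.0 - 775.46*I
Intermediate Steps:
Y(T) = -3*T**2
c(v) = sqrt(-108 + v) (c(v) = sqrt(v - 3*6**2) = sqrt(v - 3*36) = sqrt(v - 108) = sqrt(-108 + v))
k = -54 (k = 2*(-15 - 1*12) = 2*(-15 - 12) = 2*(-27) = -54)
x = -72 (x = -54 - 1*18 = -54 - 18 = -72)
-24 + x*c(-8) = -24 - 72*sqrt(-108 - 8) = -24 - 144*I*sqrt(29)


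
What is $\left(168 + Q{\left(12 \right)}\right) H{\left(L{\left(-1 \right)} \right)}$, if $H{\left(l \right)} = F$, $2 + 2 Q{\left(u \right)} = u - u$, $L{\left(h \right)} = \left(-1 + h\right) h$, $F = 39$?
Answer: $6513$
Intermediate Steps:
$L{\left(h \right)} = h \left(-1 + h\right)$
$Q{\left(u \right)} = -1$ ($Q{\left(u \right)} = -1 + \frac{u - u}{2} = -1 + \frac{1}{2} \cdot 0 = -1 + 0 = -1$)
$H{\left(l \right)} = 39$
$\left(168 + Q{\left(12 \right)}\right) H{\left(L{\left(-1 \right)} \right)} = \left(168 - 1\right) 39 = 167 \cdot 39 = 6513$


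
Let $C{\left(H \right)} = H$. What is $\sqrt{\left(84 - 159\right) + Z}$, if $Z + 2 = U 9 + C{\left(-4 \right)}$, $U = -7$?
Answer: $12 i \approx 12.0 i$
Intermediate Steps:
$Z = -69$ ($Z = -2 - 67 = -69$)
$\sqrt{\left(84 - 159\right) + Z} = \sqrt{\left(84 - 159\right) - 69} = \sqrt{-75 - 69} = \sqrt{-144} = 12 i$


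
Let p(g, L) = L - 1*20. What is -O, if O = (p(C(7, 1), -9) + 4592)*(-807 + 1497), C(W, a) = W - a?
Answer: -3148470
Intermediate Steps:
p(g, L) = -20 + L (p(g, L) = L - 20 = -20 + L)
O = 3148470 (O = ((-20 - 9) + 4592)*(-807 + 1497) = (-29 + 4592)*690 = 4563*690 = 3148470)
-O = -1*3148470 = -3148470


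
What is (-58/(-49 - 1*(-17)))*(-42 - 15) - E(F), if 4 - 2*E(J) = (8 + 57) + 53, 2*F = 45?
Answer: -741/16 ≈ -46.313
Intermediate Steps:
F = 45/2 (F = (½)*45 = 45/2 ≈ 22.500)
E(J) = -57 (E(J) = 2 - ((8 + 57) + 53)/2 = 2 - (65 + 53)/2 = 2 - ½*118 = 2 - 59 = -57)
(-58/(-49 - 1*(-17)))*(-42 - 15) - E(F) = (-58/(-49 - 1*(-17)))*(-42 - 15) - 1*(-57) = -58/(-49 + 17)*(-57) + 57 = -58/(-32)*(-57) + 57 = -58*(-1/32)*(-57) + 57 = (29/16)*(-57) + 57 = -1653/16 + 57 = -741/16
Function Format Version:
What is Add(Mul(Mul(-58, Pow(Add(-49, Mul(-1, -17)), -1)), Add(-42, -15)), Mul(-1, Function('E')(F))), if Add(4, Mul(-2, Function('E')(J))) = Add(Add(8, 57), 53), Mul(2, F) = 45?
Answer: Rational(-741, 16) ≈ -46.313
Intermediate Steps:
F = Rational(45, 2) (F = Mul(Rational(1, 2), 45) = Rational(45, 2) ≈ 22.500)
Function('E')(J) = -57 (Function('E')(J) = Add(2, Mul(Rational(-1, 2), Add(Add(8, 57), 53))) = Add(2, Mul(Rational(-1, 2), Add(65, 53))) = Add(2, Mul(Rational(-1, 2), 118)) = Add(2, -59) = -57)
Add(Mul(Mul(-58, Pow(Add(-49, Mul(-1, -17)), -1)), Add(-42, -15)), Mul(-1, Function('E')(F))) = Add(Mul(Mul(-58, Pow(Add(-49, Mul(-1, -17)), -1)), Add(-42, -15)), Mul(-1, -57)) = Add(Mul(Mul(-58, Pow(Add(-49, 17), -1)), -57), 57) = Add(Mul(Mul(-58, Pow(-32, -1)), -57), 57) = Add(Mul(Mul(-58, Rational(-1, 32)), -57), 57) = Add(Mul(Rational(29, 16), -57), 57) = Add(Rational(-1653, 16), 57) = Rational(-741, 16)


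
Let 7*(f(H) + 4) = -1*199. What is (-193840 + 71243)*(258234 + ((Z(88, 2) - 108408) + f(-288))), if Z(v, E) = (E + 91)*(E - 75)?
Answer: -122723520104/7 ≈ -1.7532e+10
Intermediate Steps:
Z(v, E) = (-75 + E)*(91 + E) (Z(v, E) = (91 + E)*(-75 + E) = (-75 + E)*(91 + E))
f(H) = -227/7 (f(H) = -4 + (-1*199)/7 = -4 + (⅐)*(-199) = -4 - 199/7 = -227/7)
(-193840 + 71243)*(258234 + ((Z(88, 2) - 108408) + f(-288))) = (-193840 + 71243)*(258234 + (((-6825 + 2² + 16*2) - 108408) - 227/7)) = -122597*(258234 + (((-6825 + 4 + 32) - 108408) - 227/7)) = -122597*(258234 + ((-6789 - 108408) - 227/7)) = -122597*(258234 + (-115197 - 227/7)) = -122597*(258234 - 806606/7) = -122597*1001032/7 = -122723520104/7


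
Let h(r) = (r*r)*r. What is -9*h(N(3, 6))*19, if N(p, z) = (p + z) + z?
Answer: -577125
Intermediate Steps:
N(p, z) = p + 2*z
h(r) = r³ (h(r) = r²*r = r³)
-9*h(N(3, 6))*19 = -9*(3 + 2*6)³*19 = -9*(3 + 12)³*19 = -9*15³*19 = -9*3375*19 = -30375*19 = -577125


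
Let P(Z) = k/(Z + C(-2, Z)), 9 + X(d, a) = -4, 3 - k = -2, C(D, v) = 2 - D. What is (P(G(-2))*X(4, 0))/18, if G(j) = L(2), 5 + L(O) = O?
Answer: -65/18 ≈ -3.6111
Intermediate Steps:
L(O) = -5 + O
k = 5 (k = 3 - 1*(-2) = 3 + 2 = 5)
G(j) = -3 (G(j) = -5 + 2 = -3)
X(d, a) = -13 (X(d, a) = -9 - 4 = -13)
P(Z) = 5/(4 + Z) (P(Z) = 5/(Z + (2 - 1*(-2))) = 5/(Z + (2 + 2)) = 5/(Z + 4) = 5/(4 + Z))
(P(G(-2))*X(4, 0))/18 = ((5/(4 - 3))*(-13))/18 = ((5/1)*(-13))*(1/18) = ((5*1)*(-13))*(1/18) = (5*(-13))*(1/18) = -65*1/18 = -65/18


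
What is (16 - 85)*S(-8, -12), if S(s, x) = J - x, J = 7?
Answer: -1311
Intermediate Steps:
S(s, x) = 7 - x
(16 - 85)*S(-8, -12) = (16 - 85)*(7 - 1*(-12)) = -69*(7 + 12) = -69*19 = -1311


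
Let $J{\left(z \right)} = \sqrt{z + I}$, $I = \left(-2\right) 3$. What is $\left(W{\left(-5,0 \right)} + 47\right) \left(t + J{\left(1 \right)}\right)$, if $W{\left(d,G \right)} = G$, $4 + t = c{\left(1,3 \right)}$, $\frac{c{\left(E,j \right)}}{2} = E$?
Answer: $-94 + 47 i \sqrt{5} \approx -94.0 + 105.1 i$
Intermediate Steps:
$c{\left(E,j \right)} = 2 E$
$t = -2$ ($t = -4 + 2 \cdot 1 = -4 + 2 = -2$)
$I = -6$
$J{\left(z \right)} = \sqrt{-6 + z}$ ($J{\left(z \right)} = \sqrt{z - 6} = \sqrt{-6 + z}$)
$\left(W{\left(-5,0 \right)} + 47\right) \left(t + J{\left(1 \right)}\right) = \left(0 + 47\right) \left(-2 + \sqrt{-6 + 1}\right) = 47 \left(-2 + \sqrt{-5}\right) = 47 \left(-2 + i \sqrt{5}\right) = -94 + 47 i \sqrt{5}$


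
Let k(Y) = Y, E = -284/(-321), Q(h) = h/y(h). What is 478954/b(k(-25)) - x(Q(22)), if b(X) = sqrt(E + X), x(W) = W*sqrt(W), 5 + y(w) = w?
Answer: -22*sqrt(374)/289 - 478954*I*sqrt(2484861)/7741 ≈ -1.4722 - 97532.0*I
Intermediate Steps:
y(w) = -5 + w
Q(h) = h/(-5 + h)
E = 284/321 (E = -284*(-1/321) = 284/321 ≈ 0.88474)
x(W) = W**(3/2)
b(X) = sqrt(284/321 + X)
478954/b(k(-25)) - x(Q(22)) = 478954/((sqrt(91164 + 103041*(-25))/321)) - (22/(-5 + 22))**(3/2) = 478954/((sqrt(91164 - 2576025)/321)) - (22/17)**(3/2) = 478954/((sqrt(-2484861)/321)) - (22*(1/17))**(3/2) = 478954/(((I*sqrt(2484861))/321)) - (22/17)**(3/2) = 478954/((I*sqrt(2484861)/321)) - 22*sqrt(374)/289 = 478954*(-I*sqrt(2484861)/7741) - 22*sqrt(374)/289 = -478954*I*sqrt(2484861)/7741 - 22*sqrt(374)/289 = -22*sqrt(374)/289 - 478954*I*sqrt(2484861)/7741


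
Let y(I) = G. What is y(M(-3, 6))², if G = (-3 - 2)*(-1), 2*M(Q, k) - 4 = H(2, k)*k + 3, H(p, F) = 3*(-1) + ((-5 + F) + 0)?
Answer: 25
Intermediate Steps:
H(p, F) = -8 + F (H(p, F) = -3 + (-5 + F) = -8 + F)
M(Q, k) = 7/2 + k*(-8 + k)/2 (M(Q, k) = 2 + ((-8 + k)*k + 3)/2 = 2 + (k*(-8 + k) + 3)/2 = 2 + (3 + k*(-8 + k))/2 = 2 + (3/2 + k*(-8 + k)/2) = 7/2 + k*(-8 + k)/2)
G = 5 (G = -5*(-1) = 5)
y(I) = 5
y(M(-3, 6))² = 5² = 25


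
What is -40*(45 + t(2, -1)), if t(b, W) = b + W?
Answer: -1840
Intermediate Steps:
t(b, W) = W + b
-40*(45 + t(2, -1)) = -40*(45 + (-1 + 2)) = -40*(45 + 1) = -40*46 = -1840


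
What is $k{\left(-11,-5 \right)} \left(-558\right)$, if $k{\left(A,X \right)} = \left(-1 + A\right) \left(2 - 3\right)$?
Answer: $-6696$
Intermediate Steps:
$k{\left(A,X \right)} = 1 - A$ ($k{\left(A,X \right)} = \left(-1 + A\right) \left(-1\right) = 1 - A$)
$k{\left(-11,-5 \right)} \left(-558\right) = \left(1 - -11\right) \left(-558\right) = \left(1 + 11\right) \left(-558\right) = 12 \left(-558\right) = -6696$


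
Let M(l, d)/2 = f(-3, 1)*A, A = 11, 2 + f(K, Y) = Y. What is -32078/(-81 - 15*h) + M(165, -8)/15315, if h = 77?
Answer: 27291521/1051630 ≈ 25.952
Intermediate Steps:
f(K, Y) = -2 + Y
M(l, d) = -22 (M(l, d) = 2*((-2 + 1)*11) = 2*(-1*11) = 2*(-11) = -22)
-32078/(-81 - 15*h) + M(165, -8)/15315 = -32078/(-81 - 15*77) - 22/15315 = -32078/(-81 - 1155) - 22*1/15315 = -32078/(-1236) - 22/15315 = -32078*(-1/1236) - 22/15315 = 16039/618 - 22/15315 = 27291521/1051630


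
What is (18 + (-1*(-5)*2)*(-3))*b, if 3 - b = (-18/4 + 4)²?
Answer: -33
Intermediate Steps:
b = 11/4 (b = 3 - (-18/4 + 4)² = 3 - (-3*3/2 + 4)² = 3 - (-9/2 + 4)² = 3 - (-½)² = 3 - 1*¼ = 3 - ¼ = 11/4 ≈ 2.7500)
(18 + (-1*(-5)*2)*(-3))*b = (18 + (-1*(-5)*2)*(-3))*(11/4) = (18 + (5*2)*(-3))*(11/4) = (18 + 10*(-3))*(11/4) = (18 - 30)*(11/4) = -12*11/4 = -33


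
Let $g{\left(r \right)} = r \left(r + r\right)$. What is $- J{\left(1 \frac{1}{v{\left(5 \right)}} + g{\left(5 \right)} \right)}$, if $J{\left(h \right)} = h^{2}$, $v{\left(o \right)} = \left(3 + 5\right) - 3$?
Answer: $- \frac{63001}{25} \approx -2520.0$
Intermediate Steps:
$v{\left(o \right)} = 5$ ($v{\left(o \right)} = 8 - 3 = 5$)
$g{\left(r \right)} = 2 r^{2}$ ($g{\left(r \right)} = r 2 r = 2 r^{2}$)
$- J{\left(1 \frac{1}{v{\left(5 \right)}} + g{\left(5 \right)} \right)} = - \left(1 \cdot \frac{1}{5} + 2 \cdot 5^{2}\right)^{2} = - \left(1 \cdot \frac{1}{5} + 2 \cdot 25\right)^{2} = - \left(\frac{1}{5} + 50\right)^{2} = - \left(\frac{251}{5}\right)^{2} = \left(-1\right) \frac{63001}{25} = - \frac{63001}{25}$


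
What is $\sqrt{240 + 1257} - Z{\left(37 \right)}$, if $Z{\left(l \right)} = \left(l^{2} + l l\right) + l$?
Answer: $-2775 + \sqrt{1497} \approx -2736.3$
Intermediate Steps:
$Z{\left(l \right)} = l + 2 l^{2}$ ($Z{\left(l \right)} = \left(l^{2} + l^{2}\right) + l = 2 l^{2} + l = l + 2 l^{2}$)
$\sqrt{240 + 1257} - Z{\left(37 \right)} = \sqrt{240 + 1257} - 37 \left(1 + 2 \cdot 37\right) = \sqrt{1497} - 37 \left(1 + 74\right) = \sqrt{1497} - 37 \cdot 75 = \sqrt{1497} - 2775 = -2775 + \sqrt{1497}$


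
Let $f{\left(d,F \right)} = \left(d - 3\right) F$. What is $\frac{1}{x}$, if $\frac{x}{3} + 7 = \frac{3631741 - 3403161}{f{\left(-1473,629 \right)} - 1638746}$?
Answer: $- \frac{256715}{5459589} \approx -0.047021$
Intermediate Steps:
$f{\left(d,F \right)} = F \left(-3 + d\right)$ ($f{\left(d,F \right)} = \left(-3 + d\right) F = F \left(-3 + d\right)$)
$x = - \frac{5459589}{256715}$ ($x = -21 + 3 \frac{3631741 - 3403161}{629 \left(-3 - 1473\right) - 1638746} = -21 + 3 \frac{228580}{629 \left(-1476\right) - 1638746} = -21 + 3 \frac{228580}{-928404 - 1638746} = -21 + 3 \frac{228580}{-2567150} = -21 + 3 \cdot 228580 \left(- \frac{1}{2567150}\right) = -21 + 3 \left(- \frac{22858}{256715}\right) = -21 - \frac{68574}{256715} = - \frac{5459589}{256715} \approx -21.267$)
$\frac{1}{x} = \frac{1}{- \frac{5459589}{256715}} = - \frac{256715}{5459589}$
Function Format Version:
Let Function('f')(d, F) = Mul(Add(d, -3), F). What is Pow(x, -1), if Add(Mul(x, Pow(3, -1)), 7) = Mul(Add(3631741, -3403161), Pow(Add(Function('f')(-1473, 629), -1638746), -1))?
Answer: Rational(-256715, 5459589) ≈ -0.047021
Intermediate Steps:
Function('f')(d, F) = Mul(F, Add(-3, d)) (Function('f')(d, F) = Mul(Add(-3, d), F) = Mul(F, Add(-3, d)))
x = Rational(-5459589, 256715) (x = Add(-21, Mul(3, Mul(Add(3631741, -3403161), Pow(Add(Mul(629, Add(-3, -1473)), -1638746), -1)))) = Add(-21, Mul(3, Mul(228580, Pow(Add(Mul(629, -1476), -1638746), -1)))) = Add(-21, Mul(3, Mul(228580, Pow(Add(-928404, -1638746), -1)))) = Add(-21, Mul(3, Mul(228580, Pow(-2567150, -1)))) = Add(-21, Mul(3, Mul(228580, Rational(-1, 2567150)))) = Add(-21, Mul(3, Rational(-22858, 256715))) = Add(-21, Rational(-68574, 256715)) = Rational(-5459589, 256715) ≈ -21.267)
Pow(x, -1) = Pow(Rational(-5459589, 256715), -1) = Rational(-256715, 5459589)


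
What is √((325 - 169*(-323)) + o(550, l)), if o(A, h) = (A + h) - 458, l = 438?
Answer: √55442 ≈ 235.46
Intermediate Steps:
o(A, h) = -458 + A + h
√((325 - 169*(-323)) + o(550, l)) = √((325 - 169*(-323)) + (-458 + 550 + 438)) = √((325 + 54587) + 530) = √(54912 + 530) = √55442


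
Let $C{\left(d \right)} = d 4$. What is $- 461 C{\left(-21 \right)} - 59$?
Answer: $38665$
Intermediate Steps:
$C{\left(d \right)} = 4 d$
$- 461 C{\left(-21 \right)} - 59 = - 461 \cdot 4 \left(-21\right) - 59 = \left(-461\right) \left(-84\right) - 59 = 38724 - 59 = 38665$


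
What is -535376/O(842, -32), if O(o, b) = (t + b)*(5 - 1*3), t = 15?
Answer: 267688/17 ≈ 15746.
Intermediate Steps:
O(o, b) = 30 + 2*b (O(o, b) = (15 + b)*(5 - 1*3) = (15 + b)*(5 - 3) = (15 + b)*2 = 30 + 2*b)
-535376/O(842, -32) = -535376/(30 + 2*(-32)) = -535376/(30 - 64) = -535376/(-34) = -535376*(-1/34) = 267688/17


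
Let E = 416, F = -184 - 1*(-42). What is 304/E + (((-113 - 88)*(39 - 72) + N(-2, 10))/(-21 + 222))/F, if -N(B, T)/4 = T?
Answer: 92720/185523 ≈ 0.49978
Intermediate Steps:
F = -142 (F = -184 + 42 = -142)
N(B, T) = -4*T
304/E + (((-113 - 88)*(39 - 72) + N(-2, 10))/(-21 + 222))/F = 304/416 + (((-113 - 88)*(39 - 72) - 4*10)/(-21 + 222))/(-142) = 304*(1/416) + ((-201*(-33) - 40)/201)*(-1/142) = 19/26 + ((6633 - 40)*(1/201))*(-1/142) = 19/26 + (6593*(1/201))*(-1/142) = 19/26 + (6593/201)*(-1/142) = 19/26 - 6593/28542 = 92720/185523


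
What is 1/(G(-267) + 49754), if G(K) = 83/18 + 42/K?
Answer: 1602/79713043 ≈ 2.0097e-5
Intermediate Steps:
G(K) = 83/18 + 42/K (G(K) = 83*(1/18) + 42/K = 83/18 + 42/K)
1/(G(-267) + 49754) = 1/((83/18 + 42/(-267)) + 49754) = 1/((83/18 + 42*(-1/267)) + 49754) = 1/((83/18 - 14/89) + 49754) = 1/(7135/1602 + 49754) = 1/(79713043/1602) = 1602/79713043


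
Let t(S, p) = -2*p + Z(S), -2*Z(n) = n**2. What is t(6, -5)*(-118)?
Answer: 944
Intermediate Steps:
Z(n) = -n**2/2
t(S, p) = -2*p - S**2/2
t(6, -5)*(-118) = (-2*(-5) - 1/2*6**2)*(-118) = (10 - 1/2*36)*(-118) = (10 - 18)*(-118) = -8*(-118) = 944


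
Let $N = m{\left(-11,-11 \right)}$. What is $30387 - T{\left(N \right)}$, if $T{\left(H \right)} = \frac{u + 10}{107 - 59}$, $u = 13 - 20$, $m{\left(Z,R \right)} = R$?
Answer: $\frac{486191}{16} \approx 30387.0$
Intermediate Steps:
$u = -7$ ($u = 13 - 20 = -7$)
$N = -11$
$T{\left(H \right)} = \frac{1}{16}$ ($T{\left(H \right)} = \frac{-7 + 10}{107 - 59} = \frac{3}{48} = 3 \cdot \frac{1}{48} = \frac{1}{16}$)
$30387 - T{\left(N \right)} = 30387 - \frac{1}{16} = \frac{486191}{16}$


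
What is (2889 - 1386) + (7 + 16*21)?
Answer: 1846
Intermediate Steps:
(2889 - 1386) + (7 + 16*21) = 1503 + (7 + 336) = 1503 + 343 = 1846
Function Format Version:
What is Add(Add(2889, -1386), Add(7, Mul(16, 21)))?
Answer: 1846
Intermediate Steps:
Add(Add(2889, -1386), Add(7, Mul(16, 21))) = Add(1503, Add(7, 336)) = Add(1503, 343) = 1846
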